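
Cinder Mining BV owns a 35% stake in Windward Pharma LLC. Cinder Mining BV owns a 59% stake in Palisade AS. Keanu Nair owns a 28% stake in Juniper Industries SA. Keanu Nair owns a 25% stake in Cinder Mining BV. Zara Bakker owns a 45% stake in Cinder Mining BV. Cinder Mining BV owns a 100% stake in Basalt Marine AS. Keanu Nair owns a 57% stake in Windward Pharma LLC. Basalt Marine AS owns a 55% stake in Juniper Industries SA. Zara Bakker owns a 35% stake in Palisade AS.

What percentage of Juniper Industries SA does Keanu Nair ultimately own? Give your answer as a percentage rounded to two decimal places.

Keanu reaches Juniper along 2 paths.
Direct stake: 28% = 28%.
Via Cinder → Basalt: 25% × 100% × 55% = 13.75%.
Total: 28% + 13.75% = 41.75%.

41.75%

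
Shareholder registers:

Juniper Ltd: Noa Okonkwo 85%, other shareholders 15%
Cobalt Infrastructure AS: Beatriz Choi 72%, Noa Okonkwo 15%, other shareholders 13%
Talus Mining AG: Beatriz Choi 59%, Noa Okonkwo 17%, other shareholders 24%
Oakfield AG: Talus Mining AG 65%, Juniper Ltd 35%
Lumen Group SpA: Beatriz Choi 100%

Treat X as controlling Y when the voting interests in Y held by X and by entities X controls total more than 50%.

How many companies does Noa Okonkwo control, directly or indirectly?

1

Noa holds 85% of Juniper, so Noa controls Juniper.
No other company's threshold is met.
Noa controls 1 company.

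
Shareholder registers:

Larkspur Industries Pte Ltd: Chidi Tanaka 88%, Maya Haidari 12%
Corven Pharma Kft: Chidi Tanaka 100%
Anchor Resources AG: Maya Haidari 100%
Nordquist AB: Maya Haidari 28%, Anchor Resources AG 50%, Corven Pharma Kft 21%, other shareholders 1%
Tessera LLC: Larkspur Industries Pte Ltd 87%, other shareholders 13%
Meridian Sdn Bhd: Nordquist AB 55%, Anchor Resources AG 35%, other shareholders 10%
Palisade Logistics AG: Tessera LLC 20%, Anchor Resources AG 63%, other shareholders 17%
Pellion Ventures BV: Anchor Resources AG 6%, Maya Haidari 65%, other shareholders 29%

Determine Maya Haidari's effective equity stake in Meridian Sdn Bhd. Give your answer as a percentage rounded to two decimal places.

77.90%

Maya reaches Meridian along 3 paths.
Via Nordquist: 28% × 55% = 15.4%.
Via Anchor → Nordquist: 100% × 50% × 55% = 27.5%.
Via Anchor: 100% × 35% = 35%.
Total: 15.4% + 27.5% + 35% = 77.9%.
Rounded: 77.90%.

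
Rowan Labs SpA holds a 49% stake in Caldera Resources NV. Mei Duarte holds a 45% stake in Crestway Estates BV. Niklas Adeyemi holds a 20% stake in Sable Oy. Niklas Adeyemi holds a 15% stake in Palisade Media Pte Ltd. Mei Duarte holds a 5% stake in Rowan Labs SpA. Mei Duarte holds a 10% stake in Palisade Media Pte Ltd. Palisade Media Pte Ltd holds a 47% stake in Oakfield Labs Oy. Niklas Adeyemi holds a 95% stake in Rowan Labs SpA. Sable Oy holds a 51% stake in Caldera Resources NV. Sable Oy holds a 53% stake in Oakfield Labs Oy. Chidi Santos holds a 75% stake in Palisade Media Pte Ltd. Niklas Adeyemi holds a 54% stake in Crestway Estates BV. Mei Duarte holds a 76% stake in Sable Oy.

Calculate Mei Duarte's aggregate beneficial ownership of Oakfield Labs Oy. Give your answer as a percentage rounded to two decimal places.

44.98%

Mei reaches Oakfield along 2 paths.
Via Sable: 76% × 53% = 40.28%.
Via Palisade: 10% × 47% = 4.7%.
Total: 40.28% + 4.7% = 44.98%.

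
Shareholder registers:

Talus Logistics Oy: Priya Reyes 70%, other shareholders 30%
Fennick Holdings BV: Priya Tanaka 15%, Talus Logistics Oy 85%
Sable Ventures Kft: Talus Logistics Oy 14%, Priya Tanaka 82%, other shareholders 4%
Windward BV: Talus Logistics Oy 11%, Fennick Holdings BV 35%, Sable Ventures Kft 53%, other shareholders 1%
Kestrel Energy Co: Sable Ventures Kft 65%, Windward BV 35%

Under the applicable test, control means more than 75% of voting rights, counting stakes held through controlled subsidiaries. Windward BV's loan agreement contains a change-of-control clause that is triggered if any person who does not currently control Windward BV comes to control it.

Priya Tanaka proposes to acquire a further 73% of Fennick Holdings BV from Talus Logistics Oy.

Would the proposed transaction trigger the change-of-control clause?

Yes

The purchase adds only to Priya Tanaka's holdings (Talus's stake shrinks), so Priya Tanaka is the only person who could newly come to control Windward.
Priya Tanaka holds 82% of Sable, so Priya Tanaka controls Sable.
In Windward, Priya Tanaka's side holds only 53%, not > 75%.
So before the transaction, Priya Tanaka does not control Windward.
After the purchase, Priya Tanaka's direct stake in Fennick rises to 15% + 73% = 88%, and Talus's stake falls to 12%.
Priya Tanaka holds 88% of Fennick, so Priya Tanaka controls Fennick.
Fennick and Sable together hold 35% + 53% = 88% of Windward, so Priya Tanaka controls Windward.
Priya Tanaka did not control Windward before and does after, so the clause is triggered.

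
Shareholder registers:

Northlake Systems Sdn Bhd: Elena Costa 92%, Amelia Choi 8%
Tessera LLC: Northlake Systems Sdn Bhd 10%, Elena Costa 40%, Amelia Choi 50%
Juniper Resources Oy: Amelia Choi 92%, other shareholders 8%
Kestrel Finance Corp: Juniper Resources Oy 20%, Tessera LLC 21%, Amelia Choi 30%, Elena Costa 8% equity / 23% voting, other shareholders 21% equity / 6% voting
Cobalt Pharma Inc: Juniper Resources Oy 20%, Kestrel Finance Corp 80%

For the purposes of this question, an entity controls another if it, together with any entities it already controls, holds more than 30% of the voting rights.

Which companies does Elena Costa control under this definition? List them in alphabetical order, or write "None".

Cobalt Pharma Inc, Kestrel Finance Corp, Northlake Systems Sdn Bhd, Tessera LLC

Elena holds 92% of Northlake, so Elena controls Northlake.
Northlake and Elena together hold 10% + 40% = 50% of Tessera, so Elena controls Tessera.
Tessera and Elena together hold 21% + 23% = 44% of Kestrel, so Elena controls Kestrel.
Kestrel holds 80% of Cobalt, so Elena controls Cobalt.
No other company's threshold is met.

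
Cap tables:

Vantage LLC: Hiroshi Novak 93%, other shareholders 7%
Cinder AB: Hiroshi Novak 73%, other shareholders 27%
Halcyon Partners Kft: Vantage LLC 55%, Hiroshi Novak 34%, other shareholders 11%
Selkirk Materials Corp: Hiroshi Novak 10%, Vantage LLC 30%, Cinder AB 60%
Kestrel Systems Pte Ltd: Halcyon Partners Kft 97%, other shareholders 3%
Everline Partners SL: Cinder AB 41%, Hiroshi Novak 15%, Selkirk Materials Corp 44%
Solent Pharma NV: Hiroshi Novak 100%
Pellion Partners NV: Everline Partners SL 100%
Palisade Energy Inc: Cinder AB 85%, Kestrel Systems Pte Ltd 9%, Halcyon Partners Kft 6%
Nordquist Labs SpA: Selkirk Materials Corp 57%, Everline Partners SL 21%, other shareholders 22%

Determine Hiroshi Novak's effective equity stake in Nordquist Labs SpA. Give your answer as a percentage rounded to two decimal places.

Hiroshi reaches Nordquist along 8 paths.
Via Selkirk: 10% × 57% = 5.7%.
Via Vantage → Selkirk: 93% × 30% × 57% = 15.903%.
Via Cinder → Selkirk: 73% × 60% × 57% = 24.966%.
Via Cinder → Everline: 73% × 41% × 21% = 6.2853%.
Via Everline: 15% × 21% = 3.15%.
Via Selkirk → Everline: 10% × 44% × 21% = 0.924%.
Via Vantage → Selkirk → Everline: 93% × 30% × 44% × 21% = 2.57796%.
Via Cinder → Selkirk → Everline: 73% × 60% × 44% × 21% = 4.04712%.
Total: 5.7% + 15.903% + 24.966% + 6.2853% + 3.15% + 0.924% + 2.57796% + 4.04712% = 63.55338%.
Rounded: 63.55%.

63.55%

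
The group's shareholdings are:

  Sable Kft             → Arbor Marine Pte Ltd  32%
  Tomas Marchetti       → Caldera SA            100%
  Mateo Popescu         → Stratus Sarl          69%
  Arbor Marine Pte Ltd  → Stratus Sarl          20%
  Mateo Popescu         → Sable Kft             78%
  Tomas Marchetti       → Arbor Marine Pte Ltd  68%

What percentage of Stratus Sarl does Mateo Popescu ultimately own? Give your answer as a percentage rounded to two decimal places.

Mateo reaches Stratus along 2 paths.
Direct stake: 69% = 69%.
Via Sable → Arbor: 78% × 32% × 20% = 4.992%.
Total: 69% + 4.992% = 73.992%.
Rounded: 73.99%.

73.99%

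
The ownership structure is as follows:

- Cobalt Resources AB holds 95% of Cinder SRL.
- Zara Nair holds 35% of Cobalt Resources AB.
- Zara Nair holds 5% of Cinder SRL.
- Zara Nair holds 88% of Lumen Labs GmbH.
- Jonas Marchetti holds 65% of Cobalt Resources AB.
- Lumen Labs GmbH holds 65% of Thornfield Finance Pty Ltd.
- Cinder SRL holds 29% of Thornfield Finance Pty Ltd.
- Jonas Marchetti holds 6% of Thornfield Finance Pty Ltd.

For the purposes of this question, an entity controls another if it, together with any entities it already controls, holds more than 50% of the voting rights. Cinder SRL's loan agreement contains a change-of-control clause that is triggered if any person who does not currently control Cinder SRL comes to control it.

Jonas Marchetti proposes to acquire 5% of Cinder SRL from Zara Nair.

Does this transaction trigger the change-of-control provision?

No

The purchase adds only to Jonas's holdings (Zara's stake shrinks), so Jonas is the only person who could newly come to control Cinder.
Jonas holds 65% of Cobalt, so Jonas controls Cobalt.
Cobalt holds 95% of Cinder, so Jonas controls Cinder.
So Jonas already controls Cinder before the transaction.
After the purchase, Jonas holds 5% of Cinder directly, and Zara's stake falls to 0%.
Jonas controlled Cinder already, so this is not a new person acquiring control; every other person's position is unchanged or reduced.
No new person acquires control, so the clause is not triggered.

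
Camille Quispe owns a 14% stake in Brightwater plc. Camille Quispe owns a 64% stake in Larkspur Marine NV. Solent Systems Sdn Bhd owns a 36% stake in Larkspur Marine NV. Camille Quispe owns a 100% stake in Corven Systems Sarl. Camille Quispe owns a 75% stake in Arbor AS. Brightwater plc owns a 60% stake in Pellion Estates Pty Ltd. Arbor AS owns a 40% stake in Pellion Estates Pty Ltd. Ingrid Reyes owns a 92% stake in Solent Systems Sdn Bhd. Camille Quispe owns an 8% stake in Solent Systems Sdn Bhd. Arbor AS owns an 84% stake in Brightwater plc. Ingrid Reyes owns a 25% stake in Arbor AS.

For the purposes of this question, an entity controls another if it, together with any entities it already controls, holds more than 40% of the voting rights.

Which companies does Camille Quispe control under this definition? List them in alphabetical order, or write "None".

Camille holds 75% of Arbor, so Camille controls Arbor.
Arbor and Camille together hold 84% + 14% = 98% of Brightwater, so Camille controls Brightwater.
Camille holds 64% of Larkspur, so Camille controls Larkspur.
Camille holds 100% of Corven, so Camille controls Corven.
Arbor and Brightwater together hold 40% + 60% = 100% of Pellion, so Camille controls Pellion.
No other company's threshold is met.

Arbor AS, Brightwater plc, Corven Systems Sarl, Larkspur Marine NV, Pellion Estates Pty Ltd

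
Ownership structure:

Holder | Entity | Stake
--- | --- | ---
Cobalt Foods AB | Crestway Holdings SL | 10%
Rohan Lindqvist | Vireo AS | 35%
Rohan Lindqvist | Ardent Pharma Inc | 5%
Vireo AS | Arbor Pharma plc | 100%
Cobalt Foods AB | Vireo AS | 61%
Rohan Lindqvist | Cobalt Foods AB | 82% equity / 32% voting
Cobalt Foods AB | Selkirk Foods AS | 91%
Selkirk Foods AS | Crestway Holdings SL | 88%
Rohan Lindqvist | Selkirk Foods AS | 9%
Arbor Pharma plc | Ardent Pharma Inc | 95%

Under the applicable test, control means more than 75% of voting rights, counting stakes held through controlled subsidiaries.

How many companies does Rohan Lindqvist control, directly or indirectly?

Rohan's largest direct stake is 35% in Vireo, which does not meet the threshold.
Rohan controls 0 companies.

0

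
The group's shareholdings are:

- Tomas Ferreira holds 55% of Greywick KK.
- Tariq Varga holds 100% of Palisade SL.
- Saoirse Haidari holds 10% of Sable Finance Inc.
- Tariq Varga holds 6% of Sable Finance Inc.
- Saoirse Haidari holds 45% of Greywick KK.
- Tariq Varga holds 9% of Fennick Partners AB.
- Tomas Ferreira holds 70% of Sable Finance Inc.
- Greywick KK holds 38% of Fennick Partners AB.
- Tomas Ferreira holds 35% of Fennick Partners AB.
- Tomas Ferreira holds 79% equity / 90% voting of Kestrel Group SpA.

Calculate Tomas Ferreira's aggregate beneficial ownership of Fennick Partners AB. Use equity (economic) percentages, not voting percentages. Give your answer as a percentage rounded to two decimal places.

55.90%

Tomas reaches Fennick along 2 paths.
Direct stake: 35% = 35%.
Via Greywick: 55% × 38% = 20.9%.
Total: 35% + 20.9% = 55.9%.
Rounded: 55.90%.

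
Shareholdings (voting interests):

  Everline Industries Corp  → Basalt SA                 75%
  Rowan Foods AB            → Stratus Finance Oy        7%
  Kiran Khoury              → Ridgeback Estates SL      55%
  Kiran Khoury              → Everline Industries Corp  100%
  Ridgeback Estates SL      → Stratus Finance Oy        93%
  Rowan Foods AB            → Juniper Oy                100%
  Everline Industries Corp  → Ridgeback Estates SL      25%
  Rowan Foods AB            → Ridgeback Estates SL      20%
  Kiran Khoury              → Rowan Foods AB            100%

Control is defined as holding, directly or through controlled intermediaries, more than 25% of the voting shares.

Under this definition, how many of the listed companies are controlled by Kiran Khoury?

6

Kiran holds 100% of Rowan, so Kiran controls Rowan.
Kiran holds 100% of Everline, so Kiran controls Everline.
Rowan and Everline and Kiran together hold 20% + 25% + 55% = 100% of Ridgeback, so Kiran controls Ridgeback.
Everline holds 75% of Basalt, so Kiran controls Basalt.
Ridgeback and Rowan together hold 93% + 7% = 100% of Stratus, so Kiran controls Stratus.
Rowan holds 100% of Juniper, so Kiran controls Juniper.
Kiran controls 6 companies.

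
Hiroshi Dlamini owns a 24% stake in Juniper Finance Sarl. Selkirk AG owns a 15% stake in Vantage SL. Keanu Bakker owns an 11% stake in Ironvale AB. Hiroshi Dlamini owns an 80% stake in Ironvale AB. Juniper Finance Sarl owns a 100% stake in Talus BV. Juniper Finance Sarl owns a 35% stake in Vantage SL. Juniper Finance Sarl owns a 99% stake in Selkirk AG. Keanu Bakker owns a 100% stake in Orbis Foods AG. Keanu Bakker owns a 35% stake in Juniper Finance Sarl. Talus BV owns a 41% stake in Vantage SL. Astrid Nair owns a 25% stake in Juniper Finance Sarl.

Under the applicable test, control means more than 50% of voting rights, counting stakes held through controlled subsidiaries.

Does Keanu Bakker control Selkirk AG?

Keanu holds 100% of Orbis, so Keanu controls Orbis.
Neither Keanu nor any entity Keanu controls holds any voting interest in Selkirk.
So Keanu does not control Selkirk.

No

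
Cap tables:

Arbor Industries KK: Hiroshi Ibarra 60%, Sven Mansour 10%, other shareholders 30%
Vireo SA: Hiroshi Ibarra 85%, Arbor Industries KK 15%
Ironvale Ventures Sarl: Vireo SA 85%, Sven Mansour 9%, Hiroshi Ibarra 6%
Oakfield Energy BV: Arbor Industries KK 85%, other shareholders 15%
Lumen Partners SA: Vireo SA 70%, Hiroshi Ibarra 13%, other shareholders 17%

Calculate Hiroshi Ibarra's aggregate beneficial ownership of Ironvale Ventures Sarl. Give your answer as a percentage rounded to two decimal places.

85.90%

Hiroshi reaches Ironvale along 3 paths.
Via Vireo: 85% × 85% = 72.25%.
Via Arbor → Vireo: 60% × 15% × 85% = 7.65%.
Direct stake: 6% = 6%.
Total: 72.25% + 7.65% + 6% = 85.9%.
Rounded: 85.90%.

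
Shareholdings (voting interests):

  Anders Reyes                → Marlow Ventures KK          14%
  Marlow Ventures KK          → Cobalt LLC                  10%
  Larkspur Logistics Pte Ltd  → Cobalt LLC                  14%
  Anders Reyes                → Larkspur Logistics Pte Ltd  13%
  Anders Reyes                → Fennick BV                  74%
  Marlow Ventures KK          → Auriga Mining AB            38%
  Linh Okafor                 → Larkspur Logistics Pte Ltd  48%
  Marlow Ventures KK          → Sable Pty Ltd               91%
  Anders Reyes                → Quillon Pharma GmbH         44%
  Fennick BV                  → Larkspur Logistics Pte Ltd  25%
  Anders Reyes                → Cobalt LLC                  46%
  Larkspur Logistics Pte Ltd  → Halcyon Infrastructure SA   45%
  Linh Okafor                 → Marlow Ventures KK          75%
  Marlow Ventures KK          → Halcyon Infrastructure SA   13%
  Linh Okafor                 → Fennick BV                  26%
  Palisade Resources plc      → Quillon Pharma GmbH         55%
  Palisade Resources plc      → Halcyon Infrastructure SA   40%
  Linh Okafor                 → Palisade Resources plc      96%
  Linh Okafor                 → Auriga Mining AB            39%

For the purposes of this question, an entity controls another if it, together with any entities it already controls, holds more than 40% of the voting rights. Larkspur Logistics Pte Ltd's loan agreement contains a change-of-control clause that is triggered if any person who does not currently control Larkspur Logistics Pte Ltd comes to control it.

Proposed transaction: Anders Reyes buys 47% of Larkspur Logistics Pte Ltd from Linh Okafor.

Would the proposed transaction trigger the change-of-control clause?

Yes

The purchase adds only to Anders's holdings (Linh's stake shrinks), so Anders is the only person who could newly come to control Larkspur.
Anders holds 74% of Fennick, so Anders controls Fennick.
Anders holds 46% of Cobalt, so Anders controls Cobalt.
Anders holds 44% of Quillon, so Anders controls Quillon.
In Larkspur, Anders's side holds only 13% + 25% = 38%, not > 40%.
So before the transaction, Anders does not control Larkspur.
After the purchase, Anders's direct stake in Larkspur rises to 13% + 47% = 60%, and Linh's stake falls to 1%.
Anders and Fennick together hold 60% + 25% = 85% of Larkspur, so Anders controls Larkspur.
Anders did not control Larkspur before and does after, so the clause is triggered.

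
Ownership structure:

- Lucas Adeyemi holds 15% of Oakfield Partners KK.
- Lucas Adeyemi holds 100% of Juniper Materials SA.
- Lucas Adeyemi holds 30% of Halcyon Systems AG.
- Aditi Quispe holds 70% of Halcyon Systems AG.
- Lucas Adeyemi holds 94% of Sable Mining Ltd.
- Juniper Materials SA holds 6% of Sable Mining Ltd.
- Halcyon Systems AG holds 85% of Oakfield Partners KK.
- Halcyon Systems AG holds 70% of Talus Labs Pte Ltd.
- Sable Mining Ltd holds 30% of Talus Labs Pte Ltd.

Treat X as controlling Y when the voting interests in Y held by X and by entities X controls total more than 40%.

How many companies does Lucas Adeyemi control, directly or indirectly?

Lucas holds 100% of Juniper, so Lucas controls Juniper.
Lucas and Juniper together hold 94% + 6% = 100% of Sable, so Lucas controls Sable.
No other company's threshold is met.
Lucas controls 2 companies.

2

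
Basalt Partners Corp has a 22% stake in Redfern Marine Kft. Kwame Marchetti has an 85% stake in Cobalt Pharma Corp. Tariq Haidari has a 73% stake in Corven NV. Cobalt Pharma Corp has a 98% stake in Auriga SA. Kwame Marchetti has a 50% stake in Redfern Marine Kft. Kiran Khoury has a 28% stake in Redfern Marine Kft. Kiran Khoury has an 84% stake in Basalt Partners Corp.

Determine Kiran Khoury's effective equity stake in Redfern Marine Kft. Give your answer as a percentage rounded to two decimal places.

Kiran reaches Redfern along 2 paths.
Via Basalt: 84% × 22% = 18.48%.
Direct stake: 28% = 28%.
Total: 18.48% + 28% = 46.48%.

46.48%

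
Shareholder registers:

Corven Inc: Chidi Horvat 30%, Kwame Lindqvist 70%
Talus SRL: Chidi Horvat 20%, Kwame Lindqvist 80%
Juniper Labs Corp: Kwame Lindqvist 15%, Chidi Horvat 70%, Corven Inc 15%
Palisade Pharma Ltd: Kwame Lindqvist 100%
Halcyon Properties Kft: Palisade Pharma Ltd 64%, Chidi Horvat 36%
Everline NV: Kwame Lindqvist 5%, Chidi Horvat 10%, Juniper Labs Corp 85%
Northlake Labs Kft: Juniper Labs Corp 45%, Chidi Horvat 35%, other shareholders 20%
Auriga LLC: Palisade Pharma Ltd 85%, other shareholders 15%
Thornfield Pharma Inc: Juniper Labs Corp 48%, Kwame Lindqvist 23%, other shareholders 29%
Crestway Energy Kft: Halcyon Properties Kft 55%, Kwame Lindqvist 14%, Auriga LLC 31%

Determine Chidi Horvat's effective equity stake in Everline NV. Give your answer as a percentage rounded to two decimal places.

Chidi reaches Everline along 3 paths.
Direct stake: 10% = 10%.
Via Juniper: 70% × 85% = 59.5%.
Via Corven → Juniper: 30% × 15% × 85% = 3.825%.
Total: 10% + 59.5% + 3.825% = 73.325%.
Rounded: 73.33%.

73.33%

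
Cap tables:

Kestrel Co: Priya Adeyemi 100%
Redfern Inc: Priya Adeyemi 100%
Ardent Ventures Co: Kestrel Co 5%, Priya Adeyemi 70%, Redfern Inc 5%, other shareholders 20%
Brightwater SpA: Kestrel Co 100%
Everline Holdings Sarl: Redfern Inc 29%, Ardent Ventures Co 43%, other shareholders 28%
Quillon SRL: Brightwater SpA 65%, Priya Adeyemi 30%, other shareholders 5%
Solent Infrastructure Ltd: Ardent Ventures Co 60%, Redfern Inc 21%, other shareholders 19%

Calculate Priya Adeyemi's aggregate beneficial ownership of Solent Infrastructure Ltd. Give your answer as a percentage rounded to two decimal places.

Priya reaches Solent along 4 paths.
Via Kestrel → Ardent: 100% × 5% × 60% = 3%.
Via Ardent: 70% × 60% = 42%.
Via Redfern → Ardent: 100% × 5% × 60% = 3%.
Via Redfern: 100% × 21% = 21%.
Total: 3% + 42% + 3% + 21% = 69%.
Rounded: 69.00%.

69.00%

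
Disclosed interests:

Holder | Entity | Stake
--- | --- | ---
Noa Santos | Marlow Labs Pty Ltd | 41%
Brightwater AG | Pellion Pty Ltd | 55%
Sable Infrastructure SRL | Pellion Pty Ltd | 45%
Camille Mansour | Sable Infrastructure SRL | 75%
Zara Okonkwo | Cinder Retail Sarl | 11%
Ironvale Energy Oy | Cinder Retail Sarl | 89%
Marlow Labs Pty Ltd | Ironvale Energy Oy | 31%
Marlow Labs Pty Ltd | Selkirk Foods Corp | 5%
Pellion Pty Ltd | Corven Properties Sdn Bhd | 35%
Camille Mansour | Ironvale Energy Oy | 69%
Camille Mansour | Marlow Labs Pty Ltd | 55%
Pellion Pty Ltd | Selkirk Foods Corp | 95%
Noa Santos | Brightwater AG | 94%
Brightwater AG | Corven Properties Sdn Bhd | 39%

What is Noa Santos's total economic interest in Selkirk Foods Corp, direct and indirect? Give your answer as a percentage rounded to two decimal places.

51.17%

Noa reaches Selkirk along 2 paths.
Via Brightwater → Pellion: 94% × 55% × 95% = 49.115%.
Via Marlow: 41% × 5% = 2.05%.
Total: 49.115% + 2.05% = 51.165%.
Rounded: 51.17%.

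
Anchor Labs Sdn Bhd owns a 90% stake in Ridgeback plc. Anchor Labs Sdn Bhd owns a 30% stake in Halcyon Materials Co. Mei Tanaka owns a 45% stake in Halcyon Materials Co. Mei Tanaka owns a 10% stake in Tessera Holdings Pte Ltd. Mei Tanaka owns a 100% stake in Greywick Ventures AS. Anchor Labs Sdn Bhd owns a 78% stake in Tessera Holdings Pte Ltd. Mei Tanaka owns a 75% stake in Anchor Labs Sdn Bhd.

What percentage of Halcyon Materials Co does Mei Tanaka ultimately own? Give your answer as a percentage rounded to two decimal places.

67.50%

Mei reaches Halcyon along 2 paths.
Direct stake: 45% = 45%.
Via Anchor: 75% × 30% = 22.5%.
Total: 45% + 22.5% = 67.5%.
Rounded: 67.50%.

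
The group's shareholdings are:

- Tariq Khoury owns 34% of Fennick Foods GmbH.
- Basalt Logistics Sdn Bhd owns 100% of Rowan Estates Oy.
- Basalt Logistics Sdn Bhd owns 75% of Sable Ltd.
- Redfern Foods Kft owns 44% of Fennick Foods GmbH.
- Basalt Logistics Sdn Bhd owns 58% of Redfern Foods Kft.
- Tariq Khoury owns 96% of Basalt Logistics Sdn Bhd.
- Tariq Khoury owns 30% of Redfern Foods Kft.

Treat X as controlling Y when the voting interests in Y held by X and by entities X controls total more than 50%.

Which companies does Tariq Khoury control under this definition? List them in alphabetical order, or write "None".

Tariq holds 96% of Basalt, so Tariq controls Basalt.
Tariq and Basalt together hold 30% + 58% = 88% of Redfern, so Tariq controls Redfern.
Basalt holds 100% of Rowan, so Tariq controls Rowan.
Tariq and Redfern together hold 34% + 44% = 78% of Fennick, so Tariq controls Fennick.
Basalt holds 75% of Sable, so Tariq controls Sable.

Basalt Logistics Sdn Bhd, Fennick Foods GmbH, Redfern Foods Kft, Rowan Estates Oy, Sable Ltd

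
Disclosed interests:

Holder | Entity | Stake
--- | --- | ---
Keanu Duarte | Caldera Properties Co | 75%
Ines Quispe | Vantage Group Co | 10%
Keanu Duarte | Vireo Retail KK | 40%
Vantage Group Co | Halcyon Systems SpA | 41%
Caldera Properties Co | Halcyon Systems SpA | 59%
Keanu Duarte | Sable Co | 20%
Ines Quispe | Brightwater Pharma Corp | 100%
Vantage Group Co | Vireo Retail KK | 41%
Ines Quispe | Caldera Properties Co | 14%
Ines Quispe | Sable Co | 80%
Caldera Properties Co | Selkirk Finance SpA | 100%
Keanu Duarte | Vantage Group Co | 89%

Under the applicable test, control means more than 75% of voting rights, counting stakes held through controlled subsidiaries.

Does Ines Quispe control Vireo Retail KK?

No

Ines holds 80% of Sable, so Ines controls Sable.
Ines holds 100% of Brightwater, so Ines controls Brightwater.
Neither Ines nor any entity Ines controls holds any voting interest in Vireo.
So Ines does not control Vireo.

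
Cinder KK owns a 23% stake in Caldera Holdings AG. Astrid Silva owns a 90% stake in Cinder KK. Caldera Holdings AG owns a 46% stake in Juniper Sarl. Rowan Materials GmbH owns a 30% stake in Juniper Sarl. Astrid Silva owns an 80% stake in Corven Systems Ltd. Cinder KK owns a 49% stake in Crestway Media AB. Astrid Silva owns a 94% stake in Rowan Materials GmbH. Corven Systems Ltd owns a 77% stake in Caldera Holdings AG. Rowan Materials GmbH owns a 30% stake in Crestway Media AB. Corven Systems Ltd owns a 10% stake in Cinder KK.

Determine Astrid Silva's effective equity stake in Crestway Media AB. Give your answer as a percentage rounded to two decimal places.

76.22%

Astrid reaches Crestway along 3 paths.
Via Cinder: 90% × 49% = 44.1%.
Via Corven → Cinder: 80% × 10% × 49% = 3.92%.
Via Rowan: 94% × 30% = 28.2%.
Total: 44.1% + 3.92% + 28.2% = 76.22%.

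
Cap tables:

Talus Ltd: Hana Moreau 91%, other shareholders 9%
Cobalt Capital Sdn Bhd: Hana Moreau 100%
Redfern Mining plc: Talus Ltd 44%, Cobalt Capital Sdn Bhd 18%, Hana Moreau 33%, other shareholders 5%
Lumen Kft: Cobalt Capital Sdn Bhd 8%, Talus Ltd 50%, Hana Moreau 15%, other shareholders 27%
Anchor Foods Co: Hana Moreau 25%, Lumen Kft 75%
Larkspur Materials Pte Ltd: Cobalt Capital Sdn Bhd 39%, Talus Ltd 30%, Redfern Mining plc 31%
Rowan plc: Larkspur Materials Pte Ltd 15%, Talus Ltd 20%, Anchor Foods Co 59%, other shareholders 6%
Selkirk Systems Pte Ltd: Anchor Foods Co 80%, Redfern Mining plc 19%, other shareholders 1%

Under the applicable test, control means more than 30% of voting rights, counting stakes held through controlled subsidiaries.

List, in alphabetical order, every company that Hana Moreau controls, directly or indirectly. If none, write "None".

Hana holds 91% of Talus, so Hana controls Talus.
Hana holds 100% of Cobalt, so Hana controls Cobalt.
Talus and Cobalt and Hana together hold 44% + 18% + 33% = 95% of Redfern, so Hana controls Redfern.
Cobalt and Talus and Hana together hold 8% + 50% + 15% = 73% of Lumen, so Hana controls Lumen.
Hana and Lumen together hold 25% + 75% = 100% of Anchor, so Hana controls Anchor.
Cobalt and Talus and Redfern together hold 39% + 30% + 31% = 100% of Larkspur, so Hana controls Larkspur.
Larkspur and Talus and Anchor together hold 15% + 20% + 59% = 94% of Rowan, so Hana controls Rowan.
Anchor and Redfern together hold 80% + 19% = 99% of Selkirk, so Hana controls Selkirk.

Anchor Foods Co, Cobalt Capital Sdn Bhd, Larkspur Materials Pte Ltd, Lumen Kft, Redfern Mining plc, Rowan plc, Selkirk Systems Pte Ltd, Talus Ltd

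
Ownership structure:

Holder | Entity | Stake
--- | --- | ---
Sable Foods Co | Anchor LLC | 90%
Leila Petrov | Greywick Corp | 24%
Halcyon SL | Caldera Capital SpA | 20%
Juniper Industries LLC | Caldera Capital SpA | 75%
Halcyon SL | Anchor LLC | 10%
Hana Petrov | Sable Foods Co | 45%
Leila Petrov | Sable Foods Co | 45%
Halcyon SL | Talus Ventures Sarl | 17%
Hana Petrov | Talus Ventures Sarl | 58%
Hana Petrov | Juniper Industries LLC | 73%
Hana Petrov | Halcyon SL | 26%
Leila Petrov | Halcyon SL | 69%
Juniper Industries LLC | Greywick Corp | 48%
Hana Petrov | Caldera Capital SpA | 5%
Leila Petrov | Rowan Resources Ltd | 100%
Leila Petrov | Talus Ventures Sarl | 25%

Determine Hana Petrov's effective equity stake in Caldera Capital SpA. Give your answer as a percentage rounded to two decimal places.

64.95%

Hana reaches Caldera along 3 paths.
Via Halcyon: 26% × 20% = 5.2%.
Via Juniper: 73% × 75% = 54.75%.
Direct stake: 5% = 5%.
Total: 5.2% + 54.75% + 5% = 64.95%.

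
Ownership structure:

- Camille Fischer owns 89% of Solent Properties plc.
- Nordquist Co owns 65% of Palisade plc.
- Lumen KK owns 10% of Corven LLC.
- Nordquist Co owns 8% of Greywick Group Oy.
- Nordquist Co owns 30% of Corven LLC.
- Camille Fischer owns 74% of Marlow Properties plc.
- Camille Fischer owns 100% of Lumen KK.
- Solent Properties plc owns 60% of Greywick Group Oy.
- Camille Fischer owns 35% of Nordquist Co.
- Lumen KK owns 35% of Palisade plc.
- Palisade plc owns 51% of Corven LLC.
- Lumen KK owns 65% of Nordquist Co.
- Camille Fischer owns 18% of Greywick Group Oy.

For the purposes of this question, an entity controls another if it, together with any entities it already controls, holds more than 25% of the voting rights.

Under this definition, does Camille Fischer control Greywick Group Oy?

Camille holds 89% of Solent, so Camille controls Solent.
Camille holds 100% of Lumen, so Camille controls Lumen.
Lumen and Camille together hold 65% + 35% = 100% of Nordquist, so Camille controls Nordquist.
Solent and Nordquist and Camille together hold 60% + 8% + 18% = 86% of Greywick, so Camille controls Greywick.

Yes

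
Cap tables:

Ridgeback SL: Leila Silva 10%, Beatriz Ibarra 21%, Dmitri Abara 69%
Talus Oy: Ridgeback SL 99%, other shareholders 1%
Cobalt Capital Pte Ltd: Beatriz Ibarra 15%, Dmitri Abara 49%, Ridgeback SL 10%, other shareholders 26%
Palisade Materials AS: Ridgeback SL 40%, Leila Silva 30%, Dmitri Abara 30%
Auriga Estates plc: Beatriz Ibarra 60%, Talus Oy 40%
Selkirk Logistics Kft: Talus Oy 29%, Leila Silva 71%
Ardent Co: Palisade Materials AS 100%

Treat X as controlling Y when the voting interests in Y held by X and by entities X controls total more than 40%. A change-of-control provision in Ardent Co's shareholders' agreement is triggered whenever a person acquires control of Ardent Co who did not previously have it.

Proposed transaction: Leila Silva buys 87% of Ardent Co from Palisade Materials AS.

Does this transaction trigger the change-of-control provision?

Yes

The purchase adds only to Leila's holdings (Palisade's stake shrinks), so Leila is the only person who could newly come to control Ardent.
Leila holds 71% of Selkirk, so Leila controls Selkirk.
Neither Leila nor any entity Leila controls holds any voting interest in Ardent.
So before the transaction, Leila does not control Ardent.
After the purchase, Leila holds 87% of Ardent directly, and Palisade's stake falls to 13%.
Leila holds 87% of Ardent, so Leila controls Ardent.
Leila did not control Ardent before and does after, so the clause is triggered.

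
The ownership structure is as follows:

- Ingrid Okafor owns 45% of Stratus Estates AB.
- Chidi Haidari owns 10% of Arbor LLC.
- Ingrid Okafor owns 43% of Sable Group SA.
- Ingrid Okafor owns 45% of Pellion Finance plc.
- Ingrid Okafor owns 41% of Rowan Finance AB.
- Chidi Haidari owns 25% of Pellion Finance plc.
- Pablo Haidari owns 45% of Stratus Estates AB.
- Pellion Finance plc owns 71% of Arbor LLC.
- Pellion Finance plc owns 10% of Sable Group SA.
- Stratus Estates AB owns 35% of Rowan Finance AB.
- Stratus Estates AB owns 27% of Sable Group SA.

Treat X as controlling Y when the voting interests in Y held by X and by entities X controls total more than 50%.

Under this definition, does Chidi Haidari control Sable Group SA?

No

Chidi's largest direct stake is 25% in Pellion, which does not meet the threshold, so Chidi controls no company.
Neither Chidi nor any entity Chidi controls holds any voting interest in Sable.
So Chidi does not control Sable.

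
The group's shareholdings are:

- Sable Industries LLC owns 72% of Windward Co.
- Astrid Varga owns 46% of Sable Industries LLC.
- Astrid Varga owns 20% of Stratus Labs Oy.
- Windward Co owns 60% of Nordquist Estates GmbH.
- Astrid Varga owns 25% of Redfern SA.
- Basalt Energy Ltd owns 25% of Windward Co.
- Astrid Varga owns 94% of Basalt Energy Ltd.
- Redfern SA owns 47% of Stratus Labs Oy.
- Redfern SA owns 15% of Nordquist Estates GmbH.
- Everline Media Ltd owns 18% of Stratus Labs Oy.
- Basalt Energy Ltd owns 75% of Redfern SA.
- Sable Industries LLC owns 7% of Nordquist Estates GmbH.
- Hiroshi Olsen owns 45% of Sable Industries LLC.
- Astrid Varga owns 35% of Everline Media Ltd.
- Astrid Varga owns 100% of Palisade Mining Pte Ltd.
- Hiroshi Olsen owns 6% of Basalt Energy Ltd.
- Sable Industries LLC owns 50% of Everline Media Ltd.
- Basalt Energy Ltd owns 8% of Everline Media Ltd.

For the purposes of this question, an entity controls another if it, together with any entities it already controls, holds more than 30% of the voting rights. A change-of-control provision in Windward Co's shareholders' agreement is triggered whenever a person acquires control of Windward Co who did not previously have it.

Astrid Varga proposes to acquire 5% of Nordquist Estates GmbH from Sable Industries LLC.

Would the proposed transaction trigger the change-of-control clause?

The purchase adds only to Astrid's holdings (Sable's stake shrinks), so Astrid is the only person who could newly come to control Windward.
Astrid holds 94% of Basalt, so Astrid controls Basalt.
Astrid holds 46% of Sable, so Astrid controls Sable.
Sable and Basalt together hold 72% + 25% = 97% of Windward, so Astrid controls Windward.
So Astrid already controls Windward before the transaction.
After the purchase, Astrid holds 5% of Nordquist directly, and Sable's stake falls to 2%.
Astrid controlled Windward already, so this is not a new person acquiring control; every other person's position is unchanged or reduced.
No new person acquires control, so the clause is not triggered.

No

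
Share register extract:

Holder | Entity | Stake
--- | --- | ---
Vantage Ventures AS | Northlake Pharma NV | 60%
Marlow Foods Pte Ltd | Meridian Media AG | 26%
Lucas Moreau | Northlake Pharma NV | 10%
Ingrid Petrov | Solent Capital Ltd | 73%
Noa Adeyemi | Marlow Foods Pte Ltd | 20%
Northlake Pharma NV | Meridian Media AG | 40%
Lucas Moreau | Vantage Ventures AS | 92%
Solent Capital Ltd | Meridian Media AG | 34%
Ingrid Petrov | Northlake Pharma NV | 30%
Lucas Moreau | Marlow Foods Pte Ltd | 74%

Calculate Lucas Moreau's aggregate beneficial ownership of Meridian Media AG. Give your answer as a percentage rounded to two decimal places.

45.32%

Lucas reaches Meridian along 3 paths.
Via Northlake: 10% × 40% = 4%.
Via Vantage → Northlake: 92% × 60% × 40% = 22.08%.
Via Marlow: 74% × 26% = 19.24%.
Total: 4% + 22.08% + 19.24% = 45.32%.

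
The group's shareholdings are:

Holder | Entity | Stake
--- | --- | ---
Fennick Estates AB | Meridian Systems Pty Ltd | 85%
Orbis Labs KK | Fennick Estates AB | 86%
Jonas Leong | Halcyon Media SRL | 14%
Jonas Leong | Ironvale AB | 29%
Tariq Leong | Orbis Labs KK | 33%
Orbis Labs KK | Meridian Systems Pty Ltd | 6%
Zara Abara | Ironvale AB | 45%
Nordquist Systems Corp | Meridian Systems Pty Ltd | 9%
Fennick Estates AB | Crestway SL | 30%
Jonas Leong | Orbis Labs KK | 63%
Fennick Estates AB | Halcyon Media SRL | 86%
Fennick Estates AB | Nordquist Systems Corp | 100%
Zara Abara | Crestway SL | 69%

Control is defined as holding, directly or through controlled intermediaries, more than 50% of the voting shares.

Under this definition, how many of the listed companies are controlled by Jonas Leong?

5

Jonas holds 63% of Orbis, so Jonas controls Orbis.
Orbis holds 86% of Fennick, so Jonas controls Fennick.
Fennick holds 100% of Nordquist, so Jonas controls Nordquist.
Nordquist and Fennick and Orbis together hold 9% + 85% + 6% = 100% of Meridian, so Jonas controls Meridian.
Fennick and Jonas together hold 86% + 14% = 100% of Halcyon, so Jonas controls Halcyon.
No other company's threshold is met.
Jonas controls 5 companies.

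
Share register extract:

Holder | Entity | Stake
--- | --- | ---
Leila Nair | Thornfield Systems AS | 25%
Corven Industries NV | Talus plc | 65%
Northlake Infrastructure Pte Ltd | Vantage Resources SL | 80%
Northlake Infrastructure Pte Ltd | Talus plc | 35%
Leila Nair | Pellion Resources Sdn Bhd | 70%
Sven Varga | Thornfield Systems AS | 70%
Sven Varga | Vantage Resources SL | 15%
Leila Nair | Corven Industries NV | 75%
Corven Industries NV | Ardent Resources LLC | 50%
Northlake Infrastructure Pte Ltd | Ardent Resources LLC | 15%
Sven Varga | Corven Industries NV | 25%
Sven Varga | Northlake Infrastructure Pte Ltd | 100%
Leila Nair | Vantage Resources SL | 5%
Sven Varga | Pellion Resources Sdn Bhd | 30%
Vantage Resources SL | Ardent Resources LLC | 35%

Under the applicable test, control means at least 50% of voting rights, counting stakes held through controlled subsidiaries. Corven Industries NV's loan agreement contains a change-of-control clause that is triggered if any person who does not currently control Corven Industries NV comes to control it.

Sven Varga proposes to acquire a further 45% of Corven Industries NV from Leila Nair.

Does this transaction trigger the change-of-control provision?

The purchase adds only to Sven's holdings (Leila's stake shrinks), so Sven is the only person who could newly come to control Corven.
Sven holds 100% of Northlake, so Sven controls Northlake.
Northlake and Sven together hold 80% + 15% = 95% of Vantage, so Sven controls Vantage.
Sven holds 70% of Thornfield, so Sven controls Thornfield.
Vantage and Northlake together hold 35% + 15% = 50% of Ardent, so Sven controls Ardent.
In Corven, Sven's side holds only 25%, not ≥ 50%.
So before the transaction, Sven does not control Corven.
After the purchase, Sven's direct stake in Corven rises to 25% + 45% = 70%, and Leila's stake falls to 30%.
Sven holds 70% of Corven, so Sven controls Corven.
Sven did not control Corven before and does after, so the clause is triggered.

Yes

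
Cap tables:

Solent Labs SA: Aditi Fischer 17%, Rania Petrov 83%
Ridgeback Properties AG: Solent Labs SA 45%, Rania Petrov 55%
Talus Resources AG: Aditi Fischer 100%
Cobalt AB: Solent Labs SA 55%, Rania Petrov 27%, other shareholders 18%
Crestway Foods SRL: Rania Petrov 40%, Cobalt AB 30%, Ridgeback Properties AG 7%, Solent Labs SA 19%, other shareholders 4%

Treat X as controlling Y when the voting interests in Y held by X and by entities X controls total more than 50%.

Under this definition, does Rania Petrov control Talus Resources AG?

No

Rania holds 83% of Solent, so Rania controls Solent.
Solent and Rania together hold 45% + 55% = 100% of Ridgeback, so Rania controls Ridgeback.
Solent and Rania together hold 55% + 27% = 82% of Cobalt, so Rania controls Cobalt.
Rania and Cobalt and Ridgeback and Solent together hold 40% + 30% + 7% + 19% = 96% of Crestway, so Rania controls Crestway.
Neither Rania nor any entity Rania controls holds any voting interest in Talus.
So Rania does not control Talus.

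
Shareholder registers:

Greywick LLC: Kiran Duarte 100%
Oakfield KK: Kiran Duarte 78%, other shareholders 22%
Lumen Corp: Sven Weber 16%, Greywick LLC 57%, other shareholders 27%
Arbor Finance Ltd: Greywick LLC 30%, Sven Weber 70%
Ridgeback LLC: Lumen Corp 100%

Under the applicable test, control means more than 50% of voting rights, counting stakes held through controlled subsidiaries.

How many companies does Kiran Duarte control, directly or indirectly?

4

Kiran holds 100% of Greywick, so Kiran controls Greywick.
Kiran holds 78% of Oakfield, so Kiran controls Oakfield.
Greywick holds 57% of Lumen, so Kiran controls Lumen.
Lumen holds 100% of Ridgeback, so Kiran controls Ridgeback.
No other company's threshold is met.
Kiran controls 4 companies.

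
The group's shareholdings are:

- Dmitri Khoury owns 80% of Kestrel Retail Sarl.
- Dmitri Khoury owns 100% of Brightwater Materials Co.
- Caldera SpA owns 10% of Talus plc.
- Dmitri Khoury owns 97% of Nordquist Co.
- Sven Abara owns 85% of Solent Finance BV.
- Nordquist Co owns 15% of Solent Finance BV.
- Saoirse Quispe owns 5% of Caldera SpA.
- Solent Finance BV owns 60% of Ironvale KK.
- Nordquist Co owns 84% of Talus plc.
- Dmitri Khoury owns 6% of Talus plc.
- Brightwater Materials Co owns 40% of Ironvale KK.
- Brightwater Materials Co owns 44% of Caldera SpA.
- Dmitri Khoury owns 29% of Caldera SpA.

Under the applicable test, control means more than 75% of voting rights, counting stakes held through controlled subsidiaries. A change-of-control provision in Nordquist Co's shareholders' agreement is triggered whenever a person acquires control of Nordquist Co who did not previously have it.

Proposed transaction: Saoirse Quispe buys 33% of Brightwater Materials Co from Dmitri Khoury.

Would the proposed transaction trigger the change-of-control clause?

No

The purchase adds only to Saoirse's holdings (Dmitri's stake shrinks), so Saoirse is the only person who could newly come to control Nordquist.
Saoirse's largest direct stake is 5% in Caldera, which does not meet the threshold, so Saoirse controls no company.
Neither Saoirse nor any entity Saoirse controls holds any voting interest in Nordquist.
So before the transaction, Saoirse does not control Nordquist.
After the purchase, Saoirse holds 33% of Brightwater directly, and Dmitri's stake falls to 67%.
Saoirse's side now holds 33% of Brightwater, not > 75%, so Saoirse still does not control Brightwater.
After the transaction, neither Saoirse nor any entity Saoirse controls holds a voting interest in Nordquist, so Saoirse still does not control it.
No new person acquires control, so the clause is not triggered.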